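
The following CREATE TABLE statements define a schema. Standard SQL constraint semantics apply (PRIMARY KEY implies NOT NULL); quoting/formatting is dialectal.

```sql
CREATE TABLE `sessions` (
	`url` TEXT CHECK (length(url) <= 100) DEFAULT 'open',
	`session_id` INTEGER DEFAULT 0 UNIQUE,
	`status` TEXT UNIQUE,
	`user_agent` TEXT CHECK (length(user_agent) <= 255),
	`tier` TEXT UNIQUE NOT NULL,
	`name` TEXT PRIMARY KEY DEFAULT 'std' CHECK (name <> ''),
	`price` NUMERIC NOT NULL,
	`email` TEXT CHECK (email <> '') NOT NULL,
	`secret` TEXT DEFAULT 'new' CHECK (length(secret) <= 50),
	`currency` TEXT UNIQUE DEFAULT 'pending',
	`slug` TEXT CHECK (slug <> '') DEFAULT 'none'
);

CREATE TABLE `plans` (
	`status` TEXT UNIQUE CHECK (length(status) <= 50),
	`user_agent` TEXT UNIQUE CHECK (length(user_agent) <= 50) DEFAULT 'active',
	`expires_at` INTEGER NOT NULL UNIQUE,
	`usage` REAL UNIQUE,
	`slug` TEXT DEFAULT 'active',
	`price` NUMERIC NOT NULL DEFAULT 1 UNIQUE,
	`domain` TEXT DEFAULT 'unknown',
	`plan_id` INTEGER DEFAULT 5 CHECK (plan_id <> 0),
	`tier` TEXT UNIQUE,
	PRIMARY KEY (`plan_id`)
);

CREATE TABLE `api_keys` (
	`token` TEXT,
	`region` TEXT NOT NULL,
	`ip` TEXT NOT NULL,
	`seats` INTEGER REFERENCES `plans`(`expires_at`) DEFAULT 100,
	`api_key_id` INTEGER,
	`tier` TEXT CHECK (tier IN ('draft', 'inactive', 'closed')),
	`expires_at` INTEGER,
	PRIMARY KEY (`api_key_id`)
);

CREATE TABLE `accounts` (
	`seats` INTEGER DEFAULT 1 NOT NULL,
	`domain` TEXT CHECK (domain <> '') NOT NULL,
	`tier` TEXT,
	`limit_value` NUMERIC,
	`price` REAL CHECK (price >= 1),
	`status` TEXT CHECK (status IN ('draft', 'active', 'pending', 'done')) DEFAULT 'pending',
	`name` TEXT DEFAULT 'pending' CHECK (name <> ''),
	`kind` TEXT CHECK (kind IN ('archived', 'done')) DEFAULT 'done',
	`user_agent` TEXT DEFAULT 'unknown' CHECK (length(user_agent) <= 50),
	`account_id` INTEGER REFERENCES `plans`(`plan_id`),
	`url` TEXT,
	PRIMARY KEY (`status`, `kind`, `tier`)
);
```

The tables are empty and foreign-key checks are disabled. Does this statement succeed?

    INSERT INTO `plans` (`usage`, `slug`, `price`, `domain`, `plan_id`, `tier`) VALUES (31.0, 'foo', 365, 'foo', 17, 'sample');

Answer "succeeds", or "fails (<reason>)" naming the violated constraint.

expires_at is omitted from the column list and has no DEFAULT, so it would receive NULL.
But expires_at is declared NOT NULL.

fails (NOT NULL on expires_at)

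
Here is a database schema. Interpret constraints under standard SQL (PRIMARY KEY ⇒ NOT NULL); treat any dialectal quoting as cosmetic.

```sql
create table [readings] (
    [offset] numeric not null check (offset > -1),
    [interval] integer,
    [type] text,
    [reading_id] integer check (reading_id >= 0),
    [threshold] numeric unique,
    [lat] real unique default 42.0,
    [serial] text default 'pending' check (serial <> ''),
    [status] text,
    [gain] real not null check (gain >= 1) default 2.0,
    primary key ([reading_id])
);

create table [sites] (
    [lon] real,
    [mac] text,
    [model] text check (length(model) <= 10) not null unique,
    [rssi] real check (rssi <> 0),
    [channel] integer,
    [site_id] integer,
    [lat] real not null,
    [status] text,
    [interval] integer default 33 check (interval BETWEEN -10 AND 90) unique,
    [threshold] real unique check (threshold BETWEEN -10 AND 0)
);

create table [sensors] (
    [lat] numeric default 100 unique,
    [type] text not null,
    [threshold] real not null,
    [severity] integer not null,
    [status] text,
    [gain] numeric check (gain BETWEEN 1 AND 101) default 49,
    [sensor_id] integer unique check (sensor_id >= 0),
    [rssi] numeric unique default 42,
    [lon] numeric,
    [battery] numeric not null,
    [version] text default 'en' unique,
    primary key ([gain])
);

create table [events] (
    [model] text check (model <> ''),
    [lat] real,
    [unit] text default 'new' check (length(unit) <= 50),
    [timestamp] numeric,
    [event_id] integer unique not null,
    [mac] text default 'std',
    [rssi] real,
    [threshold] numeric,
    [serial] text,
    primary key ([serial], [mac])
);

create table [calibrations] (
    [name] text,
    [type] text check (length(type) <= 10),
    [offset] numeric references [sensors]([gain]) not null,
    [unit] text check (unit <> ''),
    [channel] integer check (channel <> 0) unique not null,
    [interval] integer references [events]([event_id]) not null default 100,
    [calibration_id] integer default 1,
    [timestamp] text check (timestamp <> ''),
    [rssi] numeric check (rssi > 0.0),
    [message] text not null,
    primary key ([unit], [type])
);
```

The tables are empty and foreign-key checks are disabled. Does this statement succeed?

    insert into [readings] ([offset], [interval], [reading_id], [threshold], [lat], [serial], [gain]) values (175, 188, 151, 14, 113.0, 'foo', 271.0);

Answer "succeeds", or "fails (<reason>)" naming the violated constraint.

succeeds

NOT NULL columns: gain is supplied; offset is supplied; reading_id is supplied.
CHECK constraints: 175 satisfies (offset > -1); 151 satisfies (reading_id >= 0); 'foo' satisfies (serial <> ''); 271.0 satisfies (gain >= 1).
No constraint is violated.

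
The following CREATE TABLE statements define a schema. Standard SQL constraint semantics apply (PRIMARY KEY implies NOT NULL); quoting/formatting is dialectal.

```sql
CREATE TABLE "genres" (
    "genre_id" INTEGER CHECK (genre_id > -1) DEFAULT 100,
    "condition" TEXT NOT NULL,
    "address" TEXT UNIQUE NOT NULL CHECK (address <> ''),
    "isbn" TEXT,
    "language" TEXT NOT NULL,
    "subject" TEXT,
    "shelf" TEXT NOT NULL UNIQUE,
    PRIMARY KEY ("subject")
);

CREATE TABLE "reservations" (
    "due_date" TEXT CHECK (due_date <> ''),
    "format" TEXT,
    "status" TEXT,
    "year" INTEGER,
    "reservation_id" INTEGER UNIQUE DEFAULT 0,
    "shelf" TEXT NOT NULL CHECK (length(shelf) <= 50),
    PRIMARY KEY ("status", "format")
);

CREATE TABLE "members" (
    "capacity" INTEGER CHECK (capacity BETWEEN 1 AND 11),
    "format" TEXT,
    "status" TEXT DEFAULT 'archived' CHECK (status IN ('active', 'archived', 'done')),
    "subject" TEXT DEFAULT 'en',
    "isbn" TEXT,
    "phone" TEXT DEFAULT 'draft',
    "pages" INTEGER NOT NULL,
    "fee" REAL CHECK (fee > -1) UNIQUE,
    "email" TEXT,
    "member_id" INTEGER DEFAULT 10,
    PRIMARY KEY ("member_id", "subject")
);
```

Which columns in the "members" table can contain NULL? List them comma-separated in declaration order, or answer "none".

- capacity: CHECK does not forbid NULL (a CHECK constraint passes when its expression is NULL) → nullable.
- format: no NOT NULL constraint applies → nullable.
- status: CHECK does not forbid NULL (a CHECK constraint passes when its expression is NULL) → nullable.
- subject: part of the PRIMARY KEY, which implies NOT NULL → not nullable.
- isbn: no NOT NULL constraint applies → nullable.
- phone: DEFAULT only fills an omitted column; an explicit NULL is still allowed → nullable.
- pages: declared NOT NULL → not nullable.
- fee: CHECK does not forbid NULL (a CHECK constraint passes when its expression is NULL) → nullable.
- email: no NOT NULL constraint applies → nullable.
- member_id: part of the PRIMARY KEY, which implies NOT NULL → not nullable.

capacity, format, status, isbn, phone, fee, email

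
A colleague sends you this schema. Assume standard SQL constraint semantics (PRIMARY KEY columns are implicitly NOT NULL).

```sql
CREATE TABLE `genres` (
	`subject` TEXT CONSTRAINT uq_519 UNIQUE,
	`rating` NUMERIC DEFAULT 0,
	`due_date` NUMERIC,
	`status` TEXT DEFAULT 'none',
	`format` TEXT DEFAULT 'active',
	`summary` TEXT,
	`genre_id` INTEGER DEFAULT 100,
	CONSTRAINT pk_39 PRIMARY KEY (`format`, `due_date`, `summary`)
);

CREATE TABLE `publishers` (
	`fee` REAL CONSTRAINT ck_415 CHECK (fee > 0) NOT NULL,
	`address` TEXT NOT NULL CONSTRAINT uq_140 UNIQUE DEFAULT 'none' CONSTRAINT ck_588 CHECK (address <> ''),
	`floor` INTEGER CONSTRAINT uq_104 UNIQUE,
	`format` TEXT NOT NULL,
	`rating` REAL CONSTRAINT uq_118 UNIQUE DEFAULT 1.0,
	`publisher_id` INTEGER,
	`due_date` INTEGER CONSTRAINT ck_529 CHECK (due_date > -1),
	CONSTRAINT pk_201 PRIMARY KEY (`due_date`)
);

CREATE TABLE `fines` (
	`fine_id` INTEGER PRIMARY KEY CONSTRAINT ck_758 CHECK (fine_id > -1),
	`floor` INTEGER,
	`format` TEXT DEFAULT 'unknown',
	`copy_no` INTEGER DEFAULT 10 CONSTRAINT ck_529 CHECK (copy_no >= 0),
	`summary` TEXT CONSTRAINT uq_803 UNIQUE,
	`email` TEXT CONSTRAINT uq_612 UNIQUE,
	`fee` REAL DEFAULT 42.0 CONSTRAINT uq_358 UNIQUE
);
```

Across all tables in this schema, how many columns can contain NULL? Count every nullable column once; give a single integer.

13

genres: 4 nullable (subject, rating, status, genre_id — PK (format, due_date, summary) and explicit NOT NULL columns excluded).
publishers: 3 nullable (floor, rating, publisher_id — PK (due_date) and explicit NOT NULL columns excluded).
fines: 6 nullable (floor, format, copy_no, summary, email, fee — PK (fine_id) and explicit NOT NULL columns excluded).
Total: 4 + 3 + 6 = 13.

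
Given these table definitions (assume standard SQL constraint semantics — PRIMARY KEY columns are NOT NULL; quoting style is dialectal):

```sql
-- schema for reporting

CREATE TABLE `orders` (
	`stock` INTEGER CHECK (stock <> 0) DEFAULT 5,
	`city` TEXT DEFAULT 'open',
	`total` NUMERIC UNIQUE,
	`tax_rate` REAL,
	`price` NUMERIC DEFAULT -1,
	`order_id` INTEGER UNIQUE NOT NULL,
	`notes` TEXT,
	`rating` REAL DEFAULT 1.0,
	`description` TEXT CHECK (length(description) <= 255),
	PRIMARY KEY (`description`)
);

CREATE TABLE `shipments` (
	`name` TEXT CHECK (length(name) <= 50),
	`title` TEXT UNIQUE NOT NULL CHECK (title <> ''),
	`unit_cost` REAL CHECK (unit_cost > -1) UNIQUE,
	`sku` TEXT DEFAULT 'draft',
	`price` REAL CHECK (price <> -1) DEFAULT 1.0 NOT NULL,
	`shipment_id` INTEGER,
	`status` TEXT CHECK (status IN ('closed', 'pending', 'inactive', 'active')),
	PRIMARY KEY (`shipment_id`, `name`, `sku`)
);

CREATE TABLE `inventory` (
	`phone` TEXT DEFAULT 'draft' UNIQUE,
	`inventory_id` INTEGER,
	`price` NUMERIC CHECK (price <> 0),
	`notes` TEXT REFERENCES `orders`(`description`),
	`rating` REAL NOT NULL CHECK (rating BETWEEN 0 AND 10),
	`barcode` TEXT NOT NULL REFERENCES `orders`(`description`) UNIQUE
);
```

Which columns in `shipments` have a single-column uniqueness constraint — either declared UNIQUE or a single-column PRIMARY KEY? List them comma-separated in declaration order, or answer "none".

- name: part of a composite PRIMARY KEY — only the tuple is unique, not this column on its own.
- title: declared UNIQUE → unique.
- unit_cost: declared UNIQUE → unique.
- sku: part of a composite PRIMARY KEY — only the tuple is unique, not this column on its own.
- price: no UNIQUE or single-column PK constraint.
- shipment_id: part of a composite PRIMARY KEY — only the tuple is unique, not this column on its own.
- status: no UNIQUE or single-column PK constraint.

title, unit_cost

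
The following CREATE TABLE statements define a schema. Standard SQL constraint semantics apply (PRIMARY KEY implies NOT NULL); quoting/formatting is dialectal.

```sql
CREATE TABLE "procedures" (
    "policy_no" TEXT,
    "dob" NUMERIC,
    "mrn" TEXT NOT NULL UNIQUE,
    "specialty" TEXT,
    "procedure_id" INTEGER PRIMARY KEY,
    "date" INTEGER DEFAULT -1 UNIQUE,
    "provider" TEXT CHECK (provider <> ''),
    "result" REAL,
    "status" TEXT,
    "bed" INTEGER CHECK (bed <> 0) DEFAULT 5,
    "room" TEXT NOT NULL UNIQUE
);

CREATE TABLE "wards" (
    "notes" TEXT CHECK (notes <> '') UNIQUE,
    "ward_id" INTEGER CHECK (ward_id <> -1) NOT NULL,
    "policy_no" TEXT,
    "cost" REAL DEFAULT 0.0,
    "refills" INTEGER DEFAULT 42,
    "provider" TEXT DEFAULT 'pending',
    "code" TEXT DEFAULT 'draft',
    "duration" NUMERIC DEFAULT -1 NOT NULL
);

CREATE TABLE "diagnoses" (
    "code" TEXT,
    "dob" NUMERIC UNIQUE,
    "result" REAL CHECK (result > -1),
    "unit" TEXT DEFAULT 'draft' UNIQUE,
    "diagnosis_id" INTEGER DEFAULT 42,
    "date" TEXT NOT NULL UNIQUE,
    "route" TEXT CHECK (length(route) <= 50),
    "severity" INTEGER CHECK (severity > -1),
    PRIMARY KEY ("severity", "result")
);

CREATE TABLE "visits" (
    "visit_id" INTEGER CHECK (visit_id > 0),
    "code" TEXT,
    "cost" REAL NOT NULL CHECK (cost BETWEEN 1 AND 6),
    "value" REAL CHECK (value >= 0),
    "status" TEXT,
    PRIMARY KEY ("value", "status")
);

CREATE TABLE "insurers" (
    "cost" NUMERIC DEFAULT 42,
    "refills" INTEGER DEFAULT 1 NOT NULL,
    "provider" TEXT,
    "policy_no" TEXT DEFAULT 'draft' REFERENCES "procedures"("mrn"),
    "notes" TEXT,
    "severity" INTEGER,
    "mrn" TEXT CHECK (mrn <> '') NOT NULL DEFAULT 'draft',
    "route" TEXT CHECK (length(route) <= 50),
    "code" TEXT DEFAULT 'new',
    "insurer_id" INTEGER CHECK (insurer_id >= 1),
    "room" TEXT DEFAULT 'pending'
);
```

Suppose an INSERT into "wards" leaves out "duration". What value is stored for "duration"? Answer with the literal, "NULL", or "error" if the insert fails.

duration has an explicit DEFAULT -1.
When the column is omitted from an INSERT, that default is used.

-1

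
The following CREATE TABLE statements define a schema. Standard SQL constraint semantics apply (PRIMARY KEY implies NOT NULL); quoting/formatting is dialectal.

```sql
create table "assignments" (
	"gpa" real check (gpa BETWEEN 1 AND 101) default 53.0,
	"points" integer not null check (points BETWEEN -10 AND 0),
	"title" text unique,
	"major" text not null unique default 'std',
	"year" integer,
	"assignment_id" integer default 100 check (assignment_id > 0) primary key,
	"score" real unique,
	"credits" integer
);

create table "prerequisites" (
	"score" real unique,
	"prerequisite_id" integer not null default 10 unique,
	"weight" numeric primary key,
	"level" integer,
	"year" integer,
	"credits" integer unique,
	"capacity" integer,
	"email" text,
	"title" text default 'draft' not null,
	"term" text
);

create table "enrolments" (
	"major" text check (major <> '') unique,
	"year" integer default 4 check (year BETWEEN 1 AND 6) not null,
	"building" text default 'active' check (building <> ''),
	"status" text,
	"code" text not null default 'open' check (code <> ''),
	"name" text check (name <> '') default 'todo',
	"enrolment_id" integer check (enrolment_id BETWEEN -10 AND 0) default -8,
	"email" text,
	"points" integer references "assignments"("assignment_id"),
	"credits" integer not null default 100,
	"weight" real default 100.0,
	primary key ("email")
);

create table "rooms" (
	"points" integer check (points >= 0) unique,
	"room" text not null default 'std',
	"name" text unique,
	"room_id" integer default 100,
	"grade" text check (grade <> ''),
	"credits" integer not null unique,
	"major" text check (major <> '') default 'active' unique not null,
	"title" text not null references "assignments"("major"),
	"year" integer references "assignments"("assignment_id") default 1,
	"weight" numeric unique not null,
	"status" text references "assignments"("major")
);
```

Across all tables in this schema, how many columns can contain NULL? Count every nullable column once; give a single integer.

25

assignments: 5 nullable (gpa, title, year, score, credits — PK (assignment_id) and explicit NOT NULL columns excluded).
prerequisites: 7 nullable (score, level, year, credits, capacity, email, term — PK (weight) and explicit NOT NULL columns excluded).
enrolments: 7 nullable (major, building, status, name, enrolment_id, points, weight — PK (email) and explicit NOT NULL columns excluded).
rooms: 6 nullable (points, name, room_id, grade, year, status — PK none and explicit NOT NULL columns excluded).
Total: 5 + 7 + 7 + 6 = 25.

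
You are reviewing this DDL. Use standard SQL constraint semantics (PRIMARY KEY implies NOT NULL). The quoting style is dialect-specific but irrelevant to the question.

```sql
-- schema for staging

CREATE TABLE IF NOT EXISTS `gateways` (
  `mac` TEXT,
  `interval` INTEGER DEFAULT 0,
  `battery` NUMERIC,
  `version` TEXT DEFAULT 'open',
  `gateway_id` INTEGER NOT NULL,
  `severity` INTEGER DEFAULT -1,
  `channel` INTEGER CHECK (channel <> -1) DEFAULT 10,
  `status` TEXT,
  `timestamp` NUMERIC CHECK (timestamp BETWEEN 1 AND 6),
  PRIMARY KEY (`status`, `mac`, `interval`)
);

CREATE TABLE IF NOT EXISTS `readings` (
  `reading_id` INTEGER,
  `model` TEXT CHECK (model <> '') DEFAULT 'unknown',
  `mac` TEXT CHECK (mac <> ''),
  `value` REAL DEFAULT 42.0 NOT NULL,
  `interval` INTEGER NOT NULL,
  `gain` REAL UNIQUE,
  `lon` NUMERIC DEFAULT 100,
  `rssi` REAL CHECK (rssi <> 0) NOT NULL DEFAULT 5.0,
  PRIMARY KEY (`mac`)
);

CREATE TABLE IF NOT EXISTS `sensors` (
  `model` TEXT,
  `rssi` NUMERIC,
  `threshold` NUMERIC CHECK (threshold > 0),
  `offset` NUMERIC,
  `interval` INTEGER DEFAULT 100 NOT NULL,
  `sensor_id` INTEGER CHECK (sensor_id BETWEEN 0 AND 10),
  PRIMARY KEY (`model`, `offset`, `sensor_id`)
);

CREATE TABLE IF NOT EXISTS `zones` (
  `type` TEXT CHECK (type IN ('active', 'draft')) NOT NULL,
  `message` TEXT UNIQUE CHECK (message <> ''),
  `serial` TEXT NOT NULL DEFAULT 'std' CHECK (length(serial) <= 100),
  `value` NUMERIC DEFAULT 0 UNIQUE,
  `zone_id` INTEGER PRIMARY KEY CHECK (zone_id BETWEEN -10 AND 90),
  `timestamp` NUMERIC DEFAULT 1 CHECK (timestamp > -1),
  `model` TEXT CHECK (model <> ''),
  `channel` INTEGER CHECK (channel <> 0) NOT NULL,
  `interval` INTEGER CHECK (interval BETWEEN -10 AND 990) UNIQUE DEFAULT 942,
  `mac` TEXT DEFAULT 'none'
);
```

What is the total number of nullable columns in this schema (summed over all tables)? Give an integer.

17

gateways: 5 nullable (battery, version, severity, channel, timestamp — PK (status, mac, interval) and explicit NOT NULL columns excluded).
readings: 4 nullable (reading_id, model, gain, lon — PK (mac) and explicit NOT NULL columns excluded).
sensors: 2 nullable (rssi, threshold — PK (model, offset, sensor_id) and explicit NOT NULL columns excluded).
zones: 6 nullable (message, value, timestamp, model, interval, mac — PK (zone_id) and explicit NOT NULL columns excluded).
Total: 5 + 4 + 2 + 6 = 17.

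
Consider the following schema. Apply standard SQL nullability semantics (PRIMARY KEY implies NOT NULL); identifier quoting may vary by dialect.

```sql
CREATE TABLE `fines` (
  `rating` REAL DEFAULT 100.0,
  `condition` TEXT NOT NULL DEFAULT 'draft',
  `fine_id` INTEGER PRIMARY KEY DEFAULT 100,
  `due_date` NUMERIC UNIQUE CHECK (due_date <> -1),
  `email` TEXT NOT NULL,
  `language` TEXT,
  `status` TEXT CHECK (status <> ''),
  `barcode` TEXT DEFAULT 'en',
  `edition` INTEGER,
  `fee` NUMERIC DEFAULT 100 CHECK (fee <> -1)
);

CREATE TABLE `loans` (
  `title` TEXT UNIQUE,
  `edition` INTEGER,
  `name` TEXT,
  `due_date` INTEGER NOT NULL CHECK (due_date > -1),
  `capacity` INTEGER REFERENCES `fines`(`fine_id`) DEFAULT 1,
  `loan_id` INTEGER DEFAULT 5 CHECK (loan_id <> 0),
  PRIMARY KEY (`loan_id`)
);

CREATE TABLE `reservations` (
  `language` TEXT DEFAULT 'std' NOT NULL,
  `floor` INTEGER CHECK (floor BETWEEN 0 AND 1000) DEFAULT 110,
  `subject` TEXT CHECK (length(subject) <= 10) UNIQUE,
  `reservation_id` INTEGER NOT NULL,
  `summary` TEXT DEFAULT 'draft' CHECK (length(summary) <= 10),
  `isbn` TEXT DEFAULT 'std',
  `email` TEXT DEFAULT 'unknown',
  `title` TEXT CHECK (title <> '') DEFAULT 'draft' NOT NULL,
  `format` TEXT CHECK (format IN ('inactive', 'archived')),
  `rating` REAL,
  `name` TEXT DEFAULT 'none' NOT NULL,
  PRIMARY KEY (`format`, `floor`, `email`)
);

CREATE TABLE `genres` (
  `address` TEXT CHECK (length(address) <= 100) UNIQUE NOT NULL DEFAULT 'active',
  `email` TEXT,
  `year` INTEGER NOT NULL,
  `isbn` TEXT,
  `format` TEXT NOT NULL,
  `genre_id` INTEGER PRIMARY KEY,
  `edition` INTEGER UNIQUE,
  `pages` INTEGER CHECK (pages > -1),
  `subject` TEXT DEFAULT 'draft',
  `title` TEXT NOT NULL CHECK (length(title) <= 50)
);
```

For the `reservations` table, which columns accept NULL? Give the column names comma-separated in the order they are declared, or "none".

- language: declared NOT NULL → not nullable.
- floor: part of the PRIMARY KEY, which implies NOT NULL → not nullable.
- subject: CHECK does not forbid NULL (a CHECK constraint passes when its expression is NULL) → nullable.
- reservation_id: declared NOT NULL → not nullable.
- summary: CHECK does not forbid NULL (a CHECK constraint passes when its expression is NULL) → nullable.
- isbn: DEFAULT only fills an omitted column; an explicit NULL is still allowed → nullable.
- email: part of the PRIMARY KEY, which implies NOT NULL → not nullable.
- title: declared NOT NULL → not nullable.
- format: part of the PRIMARY KEY, which implies NOT NULL → not nullable.
- rating: no NOT NULL constraint applies → nullable.
- name: declared NOT NULL → not nullable.

subject, summary, isbn, rating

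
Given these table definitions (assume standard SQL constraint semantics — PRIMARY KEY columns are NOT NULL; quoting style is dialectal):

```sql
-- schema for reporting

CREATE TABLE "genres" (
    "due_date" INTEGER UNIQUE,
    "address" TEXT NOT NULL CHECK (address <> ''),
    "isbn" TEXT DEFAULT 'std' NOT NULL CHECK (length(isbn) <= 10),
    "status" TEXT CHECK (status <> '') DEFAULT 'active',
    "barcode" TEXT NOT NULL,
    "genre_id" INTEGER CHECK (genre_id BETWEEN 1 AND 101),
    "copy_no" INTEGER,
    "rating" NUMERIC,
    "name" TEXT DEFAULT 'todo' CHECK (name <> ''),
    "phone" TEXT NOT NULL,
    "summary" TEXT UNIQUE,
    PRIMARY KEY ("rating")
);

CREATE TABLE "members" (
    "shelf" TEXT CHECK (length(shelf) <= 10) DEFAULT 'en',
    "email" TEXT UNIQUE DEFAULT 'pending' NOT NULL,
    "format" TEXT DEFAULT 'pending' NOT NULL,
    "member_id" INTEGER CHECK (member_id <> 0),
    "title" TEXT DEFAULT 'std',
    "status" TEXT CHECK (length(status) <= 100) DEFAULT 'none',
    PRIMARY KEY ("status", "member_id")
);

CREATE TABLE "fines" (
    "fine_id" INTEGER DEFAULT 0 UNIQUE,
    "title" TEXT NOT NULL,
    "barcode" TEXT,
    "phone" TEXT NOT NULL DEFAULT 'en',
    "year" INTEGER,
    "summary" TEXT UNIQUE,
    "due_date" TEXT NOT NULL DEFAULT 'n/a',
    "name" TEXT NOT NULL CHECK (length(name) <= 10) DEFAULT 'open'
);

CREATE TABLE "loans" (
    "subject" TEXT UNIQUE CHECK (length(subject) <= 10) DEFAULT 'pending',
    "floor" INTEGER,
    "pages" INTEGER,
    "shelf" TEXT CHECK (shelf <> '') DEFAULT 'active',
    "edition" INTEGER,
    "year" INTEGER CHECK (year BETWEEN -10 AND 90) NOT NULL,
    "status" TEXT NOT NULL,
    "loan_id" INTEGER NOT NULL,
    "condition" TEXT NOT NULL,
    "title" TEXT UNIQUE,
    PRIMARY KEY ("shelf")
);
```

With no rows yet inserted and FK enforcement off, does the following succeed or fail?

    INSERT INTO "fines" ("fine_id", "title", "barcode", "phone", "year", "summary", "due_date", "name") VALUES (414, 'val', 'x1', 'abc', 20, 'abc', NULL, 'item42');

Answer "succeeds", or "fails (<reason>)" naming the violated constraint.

due_date is explicitly set to NULL, but due_date is declared NOT NULL.

fails (NOT NULL on due_date)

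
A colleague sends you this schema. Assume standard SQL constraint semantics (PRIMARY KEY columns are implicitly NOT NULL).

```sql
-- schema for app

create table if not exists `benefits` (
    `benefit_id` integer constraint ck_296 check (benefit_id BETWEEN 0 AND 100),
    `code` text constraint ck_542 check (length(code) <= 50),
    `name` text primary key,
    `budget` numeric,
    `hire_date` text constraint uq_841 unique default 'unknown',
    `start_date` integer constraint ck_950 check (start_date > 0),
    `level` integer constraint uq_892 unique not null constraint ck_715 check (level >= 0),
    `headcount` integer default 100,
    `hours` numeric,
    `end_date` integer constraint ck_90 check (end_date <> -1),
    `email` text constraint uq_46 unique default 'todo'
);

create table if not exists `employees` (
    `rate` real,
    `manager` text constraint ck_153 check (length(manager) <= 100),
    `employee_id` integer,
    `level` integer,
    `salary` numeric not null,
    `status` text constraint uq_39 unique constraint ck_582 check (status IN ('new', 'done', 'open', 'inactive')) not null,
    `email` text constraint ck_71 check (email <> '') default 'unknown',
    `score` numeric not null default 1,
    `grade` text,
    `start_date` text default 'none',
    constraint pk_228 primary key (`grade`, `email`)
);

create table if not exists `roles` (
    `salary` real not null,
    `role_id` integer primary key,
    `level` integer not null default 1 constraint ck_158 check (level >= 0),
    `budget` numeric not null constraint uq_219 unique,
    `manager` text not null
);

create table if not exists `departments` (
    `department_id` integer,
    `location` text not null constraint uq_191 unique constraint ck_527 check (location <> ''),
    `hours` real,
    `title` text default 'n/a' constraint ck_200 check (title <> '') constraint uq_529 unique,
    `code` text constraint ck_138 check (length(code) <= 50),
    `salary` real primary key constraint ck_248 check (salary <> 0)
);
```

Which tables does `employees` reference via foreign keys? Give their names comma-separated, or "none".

No column in employees has a REFERENCES clause.

none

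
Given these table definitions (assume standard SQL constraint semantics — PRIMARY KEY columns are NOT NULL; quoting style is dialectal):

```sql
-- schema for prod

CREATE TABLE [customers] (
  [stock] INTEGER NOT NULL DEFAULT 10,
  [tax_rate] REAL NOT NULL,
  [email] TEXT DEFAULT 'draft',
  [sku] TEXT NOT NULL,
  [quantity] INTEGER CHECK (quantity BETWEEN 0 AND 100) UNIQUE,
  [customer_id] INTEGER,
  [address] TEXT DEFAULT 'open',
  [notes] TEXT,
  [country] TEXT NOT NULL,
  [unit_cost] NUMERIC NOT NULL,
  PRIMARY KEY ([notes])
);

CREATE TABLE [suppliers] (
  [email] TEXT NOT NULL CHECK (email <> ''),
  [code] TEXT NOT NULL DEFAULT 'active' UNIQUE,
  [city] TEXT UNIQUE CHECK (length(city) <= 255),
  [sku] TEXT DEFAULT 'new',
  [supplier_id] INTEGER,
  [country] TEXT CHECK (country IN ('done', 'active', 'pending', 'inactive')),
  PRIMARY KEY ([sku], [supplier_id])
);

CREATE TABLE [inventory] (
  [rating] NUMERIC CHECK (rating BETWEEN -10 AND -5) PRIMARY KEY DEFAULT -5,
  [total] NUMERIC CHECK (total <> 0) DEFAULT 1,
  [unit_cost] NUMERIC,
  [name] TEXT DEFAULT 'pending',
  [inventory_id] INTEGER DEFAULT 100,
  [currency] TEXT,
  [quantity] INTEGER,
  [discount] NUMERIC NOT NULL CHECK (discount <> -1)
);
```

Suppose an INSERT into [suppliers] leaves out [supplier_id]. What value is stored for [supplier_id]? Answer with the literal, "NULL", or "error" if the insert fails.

supplier_id has no DEFAULT clause.
Omitting it would insert NULL, but it is part of the PRIMARY KEY, so the INSERT fails.

error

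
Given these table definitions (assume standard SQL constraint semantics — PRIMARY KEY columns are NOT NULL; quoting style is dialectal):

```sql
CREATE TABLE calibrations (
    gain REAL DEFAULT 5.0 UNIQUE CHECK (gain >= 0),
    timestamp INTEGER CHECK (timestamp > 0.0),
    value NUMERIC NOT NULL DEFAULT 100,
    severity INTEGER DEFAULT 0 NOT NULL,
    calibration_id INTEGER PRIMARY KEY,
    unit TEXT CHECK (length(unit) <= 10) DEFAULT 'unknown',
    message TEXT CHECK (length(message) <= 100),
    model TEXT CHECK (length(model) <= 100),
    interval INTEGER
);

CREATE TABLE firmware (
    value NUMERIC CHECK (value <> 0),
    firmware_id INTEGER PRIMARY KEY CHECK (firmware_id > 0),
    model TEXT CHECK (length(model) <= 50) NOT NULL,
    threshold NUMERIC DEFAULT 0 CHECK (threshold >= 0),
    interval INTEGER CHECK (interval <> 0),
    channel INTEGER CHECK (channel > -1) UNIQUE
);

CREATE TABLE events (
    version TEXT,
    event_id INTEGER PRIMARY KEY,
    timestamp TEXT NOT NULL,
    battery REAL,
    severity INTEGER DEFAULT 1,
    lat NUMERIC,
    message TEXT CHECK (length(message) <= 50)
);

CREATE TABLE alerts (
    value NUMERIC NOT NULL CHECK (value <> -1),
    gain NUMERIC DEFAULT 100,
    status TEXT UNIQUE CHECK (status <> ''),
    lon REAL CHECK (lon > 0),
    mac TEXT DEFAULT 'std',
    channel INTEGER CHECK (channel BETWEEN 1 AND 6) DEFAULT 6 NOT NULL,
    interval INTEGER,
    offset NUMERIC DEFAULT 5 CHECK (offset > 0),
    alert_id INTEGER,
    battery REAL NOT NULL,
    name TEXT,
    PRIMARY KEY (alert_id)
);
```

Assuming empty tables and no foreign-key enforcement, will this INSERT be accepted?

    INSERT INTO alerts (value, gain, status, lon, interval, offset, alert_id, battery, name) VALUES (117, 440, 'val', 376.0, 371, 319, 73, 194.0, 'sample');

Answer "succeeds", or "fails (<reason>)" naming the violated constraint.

succeeds

NOT NULL columns: alert_id is supplied; battery is supplied; channel defaults to 6; value is supplied.
CHECK constraints: 117 satisfies (value <> -1); 'val' satisfies (status <> ''); 376.0 satisfies (lon > 0); 319 satisfies (offset > 0).
No constraint is violated.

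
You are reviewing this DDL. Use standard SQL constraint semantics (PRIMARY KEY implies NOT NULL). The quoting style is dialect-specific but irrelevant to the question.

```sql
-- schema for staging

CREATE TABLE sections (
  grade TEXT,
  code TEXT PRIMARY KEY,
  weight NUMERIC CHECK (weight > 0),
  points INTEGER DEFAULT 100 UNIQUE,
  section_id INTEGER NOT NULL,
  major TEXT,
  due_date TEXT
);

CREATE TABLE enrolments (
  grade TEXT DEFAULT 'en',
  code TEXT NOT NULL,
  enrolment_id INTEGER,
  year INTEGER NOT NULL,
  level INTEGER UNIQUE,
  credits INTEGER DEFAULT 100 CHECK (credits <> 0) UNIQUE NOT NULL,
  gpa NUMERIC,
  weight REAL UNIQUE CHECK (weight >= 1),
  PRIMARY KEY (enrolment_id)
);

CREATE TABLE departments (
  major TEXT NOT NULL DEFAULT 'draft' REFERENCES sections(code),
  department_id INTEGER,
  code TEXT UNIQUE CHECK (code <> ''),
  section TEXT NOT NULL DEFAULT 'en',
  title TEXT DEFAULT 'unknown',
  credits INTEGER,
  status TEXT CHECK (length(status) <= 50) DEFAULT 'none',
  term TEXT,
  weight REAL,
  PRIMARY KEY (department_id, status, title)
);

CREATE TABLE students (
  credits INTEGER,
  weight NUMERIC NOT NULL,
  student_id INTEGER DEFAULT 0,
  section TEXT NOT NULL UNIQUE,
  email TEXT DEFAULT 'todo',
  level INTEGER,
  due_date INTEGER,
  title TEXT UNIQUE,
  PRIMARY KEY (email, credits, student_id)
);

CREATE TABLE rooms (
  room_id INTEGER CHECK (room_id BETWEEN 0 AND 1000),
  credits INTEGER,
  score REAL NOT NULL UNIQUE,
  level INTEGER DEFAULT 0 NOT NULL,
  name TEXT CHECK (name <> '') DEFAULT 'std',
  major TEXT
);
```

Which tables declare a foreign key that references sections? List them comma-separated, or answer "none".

departments

- departments.major references sections(code).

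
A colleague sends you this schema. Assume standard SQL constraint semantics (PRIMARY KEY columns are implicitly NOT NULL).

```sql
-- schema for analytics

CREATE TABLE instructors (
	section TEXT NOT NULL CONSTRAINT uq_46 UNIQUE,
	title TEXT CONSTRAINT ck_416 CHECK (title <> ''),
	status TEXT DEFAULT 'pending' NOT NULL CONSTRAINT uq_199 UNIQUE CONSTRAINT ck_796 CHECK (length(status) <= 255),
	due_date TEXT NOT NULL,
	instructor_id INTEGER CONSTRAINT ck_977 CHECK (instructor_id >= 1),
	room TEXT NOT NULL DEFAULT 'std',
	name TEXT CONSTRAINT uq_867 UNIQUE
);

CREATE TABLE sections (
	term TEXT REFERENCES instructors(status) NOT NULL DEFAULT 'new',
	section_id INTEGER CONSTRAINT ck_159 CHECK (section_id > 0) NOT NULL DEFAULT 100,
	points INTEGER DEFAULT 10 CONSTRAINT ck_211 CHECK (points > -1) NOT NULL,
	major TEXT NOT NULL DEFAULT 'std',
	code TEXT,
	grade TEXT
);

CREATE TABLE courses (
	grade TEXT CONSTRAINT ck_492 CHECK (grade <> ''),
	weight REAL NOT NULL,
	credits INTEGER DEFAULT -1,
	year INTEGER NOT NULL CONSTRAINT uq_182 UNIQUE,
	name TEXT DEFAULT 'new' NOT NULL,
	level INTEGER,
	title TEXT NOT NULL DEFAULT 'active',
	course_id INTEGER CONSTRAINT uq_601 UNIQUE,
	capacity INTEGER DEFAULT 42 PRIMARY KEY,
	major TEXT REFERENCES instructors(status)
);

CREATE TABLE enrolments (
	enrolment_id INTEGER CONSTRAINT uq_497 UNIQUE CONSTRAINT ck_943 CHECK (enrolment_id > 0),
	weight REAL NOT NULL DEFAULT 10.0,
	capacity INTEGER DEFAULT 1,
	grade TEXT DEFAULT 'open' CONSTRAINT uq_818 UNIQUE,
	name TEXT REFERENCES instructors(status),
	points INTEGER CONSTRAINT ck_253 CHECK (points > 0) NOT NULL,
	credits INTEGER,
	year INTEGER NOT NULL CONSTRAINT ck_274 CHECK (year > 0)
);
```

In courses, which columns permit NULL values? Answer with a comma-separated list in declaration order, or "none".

grade, credits, level, course_id, major

- grade: CHECK does not forbid NULL (a CHECK constraint passes when its expression is NULL) → nullable.
- weight: declared NOT NULL → not nullable.
- credits: DEFAULT only fills an omitted column; an explicit NULL is still allowed → nullable.
- year: declared NOT NULL → not nullable.
- name: declared NOT NULL → not nullable.
- level: no NOT NULL constraint applies → nullable.
- title: declared NOT NULL → not nullable.
- course_id: UNIQUE does not imply NOT NULL → nullable.
- capacity: part of the PRIMARY KEY, which implies NOT NULL → not nullable.
- major: a foreign key column may be NULL unless separately constrained → nullable.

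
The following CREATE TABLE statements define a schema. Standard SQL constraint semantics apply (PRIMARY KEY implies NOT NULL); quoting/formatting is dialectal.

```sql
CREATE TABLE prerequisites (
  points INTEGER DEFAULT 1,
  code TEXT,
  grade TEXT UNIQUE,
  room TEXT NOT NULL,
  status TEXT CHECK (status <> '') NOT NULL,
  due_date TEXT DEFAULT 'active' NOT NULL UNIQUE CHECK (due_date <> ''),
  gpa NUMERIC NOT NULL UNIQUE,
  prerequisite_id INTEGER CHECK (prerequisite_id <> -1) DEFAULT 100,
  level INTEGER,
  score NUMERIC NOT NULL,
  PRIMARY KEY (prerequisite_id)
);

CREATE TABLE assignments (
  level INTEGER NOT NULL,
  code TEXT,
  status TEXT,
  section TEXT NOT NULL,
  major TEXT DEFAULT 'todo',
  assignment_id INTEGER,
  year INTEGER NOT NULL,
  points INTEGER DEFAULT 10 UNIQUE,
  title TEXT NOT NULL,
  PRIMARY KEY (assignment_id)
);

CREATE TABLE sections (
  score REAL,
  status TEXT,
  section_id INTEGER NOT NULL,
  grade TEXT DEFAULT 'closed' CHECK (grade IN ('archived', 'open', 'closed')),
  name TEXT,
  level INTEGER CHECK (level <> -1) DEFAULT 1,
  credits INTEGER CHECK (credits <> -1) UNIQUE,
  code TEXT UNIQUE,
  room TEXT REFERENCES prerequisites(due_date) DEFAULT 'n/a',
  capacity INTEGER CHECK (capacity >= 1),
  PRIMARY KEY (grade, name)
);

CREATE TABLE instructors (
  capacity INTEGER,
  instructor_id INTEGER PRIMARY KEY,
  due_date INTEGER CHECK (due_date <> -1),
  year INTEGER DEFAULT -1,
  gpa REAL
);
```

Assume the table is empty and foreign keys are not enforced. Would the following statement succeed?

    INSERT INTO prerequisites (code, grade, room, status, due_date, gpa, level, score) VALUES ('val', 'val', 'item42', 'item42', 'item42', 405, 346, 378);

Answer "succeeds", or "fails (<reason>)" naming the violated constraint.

succeeds

NOT NULL columns: due_date is supplied; gpa is supplied; prerequisite_id defaults to 100; room is supplied; score is supplied; status is supplied.
CHECK constraints: 'item42' satisfies (status <> ''); 'item42' satisfies (due_date <> '').
No constraint is violated.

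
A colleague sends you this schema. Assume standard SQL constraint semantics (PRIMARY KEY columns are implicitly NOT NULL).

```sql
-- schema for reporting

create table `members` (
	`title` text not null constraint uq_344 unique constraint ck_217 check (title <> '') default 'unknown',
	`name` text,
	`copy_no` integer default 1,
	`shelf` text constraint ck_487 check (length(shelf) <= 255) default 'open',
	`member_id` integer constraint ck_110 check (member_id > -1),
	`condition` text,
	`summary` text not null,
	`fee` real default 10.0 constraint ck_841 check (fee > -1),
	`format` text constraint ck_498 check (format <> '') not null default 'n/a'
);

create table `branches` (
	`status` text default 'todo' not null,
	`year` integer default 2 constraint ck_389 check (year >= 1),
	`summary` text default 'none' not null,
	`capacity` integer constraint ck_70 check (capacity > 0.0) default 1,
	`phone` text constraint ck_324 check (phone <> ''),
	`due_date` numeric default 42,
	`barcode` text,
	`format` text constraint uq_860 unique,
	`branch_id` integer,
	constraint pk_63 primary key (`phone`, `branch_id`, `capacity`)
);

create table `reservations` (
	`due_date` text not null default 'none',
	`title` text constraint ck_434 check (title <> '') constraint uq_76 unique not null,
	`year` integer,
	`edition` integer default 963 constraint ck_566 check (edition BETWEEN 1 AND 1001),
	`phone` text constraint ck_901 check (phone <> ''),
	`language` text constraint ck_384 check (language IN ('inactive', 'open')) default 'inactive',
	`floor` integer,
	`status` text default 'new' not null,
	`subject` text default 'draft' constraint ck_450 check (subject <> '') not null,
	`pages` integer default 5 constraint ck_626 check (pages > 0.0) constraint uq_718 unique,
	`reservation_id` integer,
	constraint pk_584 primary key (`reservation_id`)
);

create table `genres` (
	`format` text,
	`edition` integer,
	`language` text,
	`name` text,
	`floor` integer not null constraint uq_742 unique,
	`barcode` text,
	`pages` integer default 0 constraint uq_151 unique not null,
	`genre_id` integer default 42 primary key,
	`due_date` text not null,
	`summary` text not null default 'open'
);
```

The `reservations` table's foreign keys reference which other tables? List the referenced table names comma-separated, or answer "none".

No column in reservations has a REFERENCES clause.

none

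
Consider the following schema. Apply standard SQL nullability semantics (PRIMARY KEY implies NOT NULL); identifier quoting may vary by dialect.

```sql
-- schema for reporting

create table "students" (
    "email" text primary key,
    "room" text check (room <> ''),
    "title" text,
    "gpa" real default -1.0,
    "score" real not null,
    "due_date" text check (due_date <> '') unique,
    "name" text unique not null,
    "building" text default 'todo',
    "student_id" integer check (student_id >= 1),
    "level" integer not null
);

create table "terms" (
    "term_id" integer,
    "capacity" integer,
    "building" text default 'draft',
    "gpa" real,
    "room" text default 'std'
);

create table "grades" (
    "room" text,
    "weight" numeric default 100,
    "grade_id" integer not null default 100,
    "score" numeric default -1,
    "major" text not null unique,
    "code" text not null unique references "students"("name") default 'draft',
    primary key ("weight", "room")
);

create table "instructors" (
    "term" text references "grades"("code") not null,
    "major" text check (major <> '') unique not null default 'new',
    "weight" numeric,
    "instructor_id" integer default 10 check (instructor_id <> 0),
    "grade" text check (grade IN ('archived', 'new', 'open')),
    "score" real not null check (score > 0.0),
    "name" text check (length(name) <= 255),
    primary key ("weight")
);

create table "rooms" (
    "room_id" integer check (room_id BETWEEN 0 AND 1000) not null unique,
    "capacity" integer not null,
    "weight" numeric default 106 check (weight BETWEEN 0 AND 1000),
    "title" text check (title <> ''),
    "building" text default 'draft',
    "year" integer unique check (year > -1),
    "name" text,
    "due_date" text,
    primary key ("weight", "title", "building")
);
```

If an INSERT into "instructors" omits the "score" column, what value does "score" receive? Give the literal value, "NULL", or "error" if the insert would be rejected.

score has no DEFAULT clause.
Omitting it would insert NULL, but it is declared NOT NULL, so the INSERT fails.

error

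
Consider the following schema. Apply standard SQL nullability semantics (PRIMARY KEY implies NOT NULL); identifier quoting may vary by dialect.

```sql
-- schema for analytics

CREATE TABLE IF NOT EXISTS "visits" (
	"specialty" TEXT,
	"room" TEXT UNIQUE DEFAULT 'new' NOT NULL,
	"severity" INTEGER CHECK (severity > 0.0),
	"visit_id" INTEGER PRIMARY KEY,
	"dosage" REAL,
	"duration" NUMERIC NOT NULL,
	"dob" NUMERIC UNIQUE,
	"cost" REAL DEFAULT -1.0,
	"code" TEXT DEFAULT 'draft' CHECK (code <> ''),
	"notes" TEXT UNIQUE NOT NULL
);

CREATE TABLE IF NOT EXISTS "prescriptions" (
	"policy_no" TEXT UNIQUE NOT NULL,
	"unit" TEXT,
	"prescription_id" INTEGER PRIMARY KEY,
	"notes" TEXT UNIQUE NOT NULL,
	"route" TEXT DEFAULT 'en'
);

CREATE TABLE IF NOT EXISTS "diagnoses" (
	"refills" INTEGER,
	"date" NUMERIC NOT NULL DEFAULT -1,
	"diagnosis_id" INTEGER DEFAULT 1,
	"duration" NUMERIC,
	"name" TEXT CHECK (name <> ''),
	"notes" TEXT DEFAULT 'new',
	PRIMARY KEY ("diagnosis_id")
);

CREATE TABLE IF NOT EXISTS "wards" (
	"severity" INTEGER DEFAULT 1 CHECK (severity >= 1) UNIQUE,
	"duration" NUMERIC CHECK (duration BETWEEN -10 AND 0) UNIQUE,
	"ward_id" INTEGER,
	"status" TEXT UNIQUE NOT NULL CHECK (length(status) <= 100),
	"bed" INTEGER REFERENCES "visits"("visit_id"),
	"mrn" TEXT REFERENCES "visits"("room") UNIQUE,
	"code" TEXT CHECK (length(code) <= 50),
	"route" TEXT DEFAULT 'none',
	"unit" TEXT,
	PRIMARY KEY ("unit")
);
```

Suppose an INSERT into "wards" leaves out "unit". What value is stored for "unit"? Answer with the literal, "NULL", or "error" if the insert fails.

error

unit has no DEFAULT clause.
Omitting it would insert NULL, but it is part of the PRIMARY KEY, so the INSERT fails.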